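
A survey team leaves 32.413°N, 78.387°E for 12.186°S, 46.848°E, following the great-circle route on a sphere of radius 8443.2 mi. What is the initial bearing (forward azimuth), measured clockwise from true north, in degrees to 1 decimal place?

Δλ = -31.539° = -0.5505 rad.
y = sin Δλ · cos φ₂ = (-0.5231)(0.9775) = -0.5113
x = cos φ₁ sin φ₂ − sin φ₁ cos φ₂ cos Δλ = (0.8442)(-0.2111) − (0.5360)(0.9775)(0.8523) = -0.6247
θ = atan2(y, x) = -140.70°; adding 360° gives 219.3°.

219.3°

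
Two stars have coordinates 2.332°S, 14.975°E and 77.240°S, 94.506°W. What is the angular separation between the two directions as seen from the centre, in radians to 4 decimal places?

1.6047 rad

With latitudes φ₁ = -2.332°, φ₂ = -77.240° and longitude difference Δλ = -109.481°:
cos c = sin φ₁ sin φ₂ + cos φ₁ cos φ₂ cos Δλ = (-0.0407)(-0.9753) + (0.9992)(0.2209)(-0.3335) = -0.03391,
so c = arccos(-0.03391) = 1.60471 rad.
So the angular separation is 1.6047 rad.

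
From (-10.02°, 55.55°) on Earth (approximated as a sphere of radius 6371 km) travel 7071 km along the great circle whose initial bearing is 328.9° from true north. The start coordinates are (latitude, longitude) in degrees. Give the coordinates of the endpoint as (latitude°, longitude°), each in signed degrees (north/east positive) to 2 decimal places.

42.67°, 16.56°

Angular distance δ = d/R = 7071/6371 = 1.10987 rad; initial bearing θ = 5.7404 rad.
sin φ₂ = sin φ₁ cos δ + cos φ₁ sin δ cos θ = (-0.1740)(0.4448) + (0.9847)(0.8956)(0.8563) = 0.6778, so φ₂ = 42.67°.
Δλ = atan2(sin θ sin δ cos φ₁, cos δ − sin φ₁ sin φ₂) = atan2(-0.4556, 0.5627) = -38.994°.
λ₂ = 55.550° − 38.994° = 16.56°.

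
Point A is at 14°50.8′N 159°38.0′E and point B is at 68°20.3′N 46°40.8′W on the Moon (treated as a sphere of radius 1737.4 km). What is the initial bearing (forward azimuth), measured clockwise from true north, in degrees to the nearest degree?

9°

With φ₁ = 0.2591, φ₂ = 1.1927, Δλ = 2.6823 rad, the forward-azimuth formula gives
θ = atan2( sin Δλ cos φ₂ , cos φ₁ sin φ₂ − sin φ₁ cos φ₂ cos Δλ ) = atan2(0.1636, 0.9831) = 9.45°.
So the initial bearing is 9°.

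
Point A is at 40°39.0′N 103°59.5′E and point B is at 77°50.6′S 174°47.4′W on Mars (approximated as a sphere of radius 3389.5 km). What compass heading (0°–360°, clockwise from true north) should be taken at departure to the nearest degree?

165°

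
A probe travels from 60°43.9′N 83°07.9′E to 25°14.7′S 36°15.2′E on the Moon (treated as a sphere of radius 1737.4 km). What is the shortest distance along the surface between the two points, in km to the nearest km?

2850 km

Let φ₁ = 1.0600 rad, φ₂ = -0.4406 rad, and Δλ = -0.8182 rad.
cos c = sin φ₁ sin φ₂ + cos φ₁ cos φ₂ cos Δλ = (0.8723)(-0.4265) + (0.4889)(0.9045)(0.6835) = -0.06977,
so c = arccos(-0.06977) = 1.64063 rad.
Distance = R·c = 1737.4 × 1.6406 ≈ 2850 km.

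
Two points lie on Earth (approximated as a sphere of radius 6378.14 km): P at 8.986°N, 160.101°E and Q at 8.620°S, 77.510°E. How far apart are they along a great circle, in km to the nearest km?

9364 km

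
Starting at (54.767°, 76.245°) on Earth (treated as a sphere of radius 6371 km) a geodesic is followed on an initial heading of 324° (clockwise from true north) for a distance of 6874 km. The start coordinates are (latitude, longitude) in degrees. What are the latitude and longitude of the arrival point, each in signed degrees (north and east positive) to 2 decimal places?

52.86°, -44.65°

Angular distance δ = d/R = 6874/6371 = 1.07895 rad; initial bearing θ = 5.6549 rad.
sin φ₂ = sin φ₁ cos δ + cos φ₁ sin δ cos θ = (0.8168)(0.4723) + (0.5769)(0.8815)(0.8090) = 0.7971, so φ₂ = 52.86°.
Δλ = atan2(sin θ sin δ cos φ₁, cos δ − sin φ₁ sin φ₂) = atan2(-0.2989, -0.1789) = -120.897°.
λ₂ = 76.245° − 120.897° = -44.65°.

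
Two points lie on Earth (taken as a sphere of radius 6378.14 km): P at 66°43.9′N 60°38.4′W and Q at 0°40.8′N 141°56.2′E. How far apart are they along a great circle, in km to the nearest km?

12326 km

Let φ₁ = 1.1647 rad, φ₂ = 0.0119 rad, and Δλ = -2.7476 rad.
cos c = sin φ₁ sin φ₂ + cos φ₁ cos φ₂ cos Δλ = (0.9187)(0.0119) + (0.3950)(0.9999)(-0.9234) = -0.35384,
so c = arccos(-0.35384) = 1.93247 rad.
Distance = R·c = 6378.14 × 1.9325 ≈ 12326 km.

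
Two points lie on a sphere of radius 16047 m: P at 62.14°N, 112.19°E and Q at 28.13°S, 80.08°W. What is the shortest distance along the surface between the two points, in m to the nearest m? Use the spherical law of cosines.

In radians: φ₁ = 1.0845, φ₂ = -0.4910, Δλ = 167.730° = 2.9274 rad.
cos c = sin φ₁ sin φ₂ + cos φ₁ cos φ₂ cos Δλ = (0.8841)(-0.4715) + (0.4673)(0.8819)(-0.9772) = -0.81953,
so c = arccos(-0.81953) = 2.53138 rad.
Distance = R·c = 16047 × 2.5314 ≈ 40621 m.

40621 m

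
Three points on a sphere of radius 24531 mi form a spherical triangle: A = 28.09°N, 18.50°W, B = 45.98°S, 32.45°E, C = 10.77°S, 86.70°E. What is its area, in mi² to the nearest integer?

660116612 mi²

Side lengths (central angles): a = 1.0084, b = 1.8915, c = 1.5231 rad; semiperimeter s = 2.2115.
By l'Huilier's theorem, tan(E/4) = √[tan(s/2) tan((s−a)/2) tan((s−b)/2) tan((s−c)/2)], giving spherical excess E = 1.0970 rad.
Area = E·R² = 1.0970 × (24531)² ≈ 660116612 mi².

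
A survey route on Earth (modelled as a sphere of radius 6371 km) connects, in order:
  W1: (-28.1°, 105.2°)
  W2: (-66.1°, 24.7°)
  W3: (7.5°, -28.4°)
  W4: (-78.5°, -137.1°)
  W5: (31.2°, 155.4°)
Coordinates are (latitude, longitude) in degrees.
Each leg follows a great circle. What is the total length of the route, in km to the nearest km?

Leg W1→W2: central angle 1.0592 rad, distance 6747.9 km.
Leg W2→W3: central angle 1.4487 rad, distance 9229.4 km.
Leg W3→W4: central angle 1.7633 rad, distance 11233.7 km.
Leg W4→W5: central angle 2.0290 rad, distance 12927.0 km.
Total: 6747.9 + 9229.4 + 11233.7 + 12927.0 ≈ 40138 km.

40138 km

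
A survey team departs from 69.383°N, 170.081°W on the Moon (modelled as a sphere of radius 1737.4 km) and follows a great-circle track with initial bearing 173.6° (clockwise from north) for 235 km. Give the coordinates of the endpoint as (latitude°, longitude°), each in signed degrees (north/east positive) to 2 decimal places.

Angular distance δ = d/R = 235/1737.4 = 0.13526 rad; initial bearing θ = 3.0299 rad.
sin φ₂ = sin φ₁ cos δ + cos φ₁ sin δ cos θ = (0.9360)(0.9909) + (0.3521)(0.1348)(-0.9938) = 0.8802, so φ₂ = 61.67°.
Δλ = atan2(sin θ sin δ cos φ₁, cos δ − sin φ₁ sin φ₂) = atan2(0.0053, 0.1670) = 1.815°.
λ₂ = -170.081° + 1.815° = -168.27°.

61.67°, -168.27°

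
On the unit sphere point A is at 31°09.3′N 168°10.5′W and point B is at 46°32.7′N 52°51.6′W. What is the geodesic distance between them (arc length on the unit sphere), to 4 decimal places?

1.4466

Let φ₁ = 0.5438 rad, φ₂ = 0.8124 rad, and Δλ = 2.0126 rad.
cos c = sin φ₁ sin φ₂ + cos φ₁ cos φ₂ cos Δλ = (0.5174)(0.7259) + (0.8558)(0.6878)(-0.4276) = 0.12388,
so c = arccos(0.12388) = 1.44660 rad.
On the unit sphere the arc length equals the central angle: 1.4466.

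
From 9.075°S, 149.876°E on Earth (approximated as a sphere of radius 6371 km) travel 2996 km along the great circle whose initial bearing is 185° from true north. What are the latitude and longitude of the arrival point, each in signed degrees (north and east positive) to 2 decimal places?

Angular distance δ = d/R = 2996/6371 = 0.47026 rad; initial bearing θ = 3.2289 rad.
sin φ₂ = sin φ₁ cos δ + cos φ₁ sin δ cos θ = (-0.1577)(0.8915) + (0.9875)(0.4531)(-0.9962) = -0.5863, so φ₂ = -35.90°.
Δλ = atan2(sin θ sin δ cos φ₁, cos δ − sin φ₁ sin φ₂) = atan2(-0.0390, 0.7990) = -2.794°.
λ₂ = 149.876° − 2.794° = 147.08°.

-35.90°, 147.08°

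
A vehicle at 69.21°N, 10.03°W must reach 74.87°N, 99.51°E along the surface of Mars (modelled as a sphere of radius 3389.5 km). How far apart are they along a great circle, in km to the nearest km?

With latitudes φ₁ = 69.210°, φ₂ = 74.870° and longitude difference Δλ = 109.540°:
cos c = sin φ₁ sin φ₂ + cos φ₁ cos φ₂ cos Δλ = (0.9349)(0.9653) + (0.3549)(0.2610)(-0.3345) = 0.87149,
so c = arccos(0.87149) = 0.51255 rad.
Distance = R·c = 3389.5 × 0.5126 ≈ 1737 km.

1737 km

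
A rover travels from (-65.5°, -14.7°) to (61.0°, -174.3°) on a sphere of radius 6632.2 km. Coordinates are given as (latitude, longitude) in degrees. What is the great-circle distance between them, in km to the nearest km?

19659 km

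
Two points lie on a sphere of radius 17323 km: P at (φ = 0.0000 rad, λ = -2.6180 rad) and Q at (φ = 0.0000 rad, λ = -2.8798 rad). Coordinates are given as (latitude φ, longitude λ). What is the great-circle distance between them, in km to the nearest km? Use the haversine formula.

With latitudes φ₁ = 0.000°, φ₂ = 0.000° and longitude difference Δλ = -15.000°:
Haversine: a = sin²(Δφ/2) + cos φ₁ cos φ₂ sin²(Δλ/2) = 0.0000 + (1.0000)(1.0000)(0.0170) = 0.01704.
Central angle c = 2·arcsin(√a) = 0.26180 rad.
Distance = R·c = 17323 × 0.2618 ≈ 4535 km.

4535 km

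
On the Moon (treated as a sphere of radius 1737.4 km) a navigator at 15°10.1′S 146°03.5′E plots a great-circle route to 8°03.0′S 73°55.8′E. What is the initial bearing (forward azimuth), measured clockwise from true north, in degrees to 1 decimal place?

266.6°

With φ₁ = -0.2647, φ₂ = -0.1405, Δλ = -1.2589 rad, the forward-azimuth formula gives
θ = atan2( sin Δλ cos φ₂ , cos φ₁ sin φ₂ − sin φ₁ cos φ₂ cos Δλ ) = atan2(-0.9424, -0.0557) = -93.38°.
Adding 360° brings this into [0°, 360°): 266.6°.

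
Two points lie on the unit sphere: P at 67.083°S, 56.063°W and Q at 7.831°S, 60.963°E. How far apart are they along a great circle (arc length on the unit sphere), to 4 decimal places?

Let φ₁ = -1.1708 rad, φ₂ = -0.1367 rad, and Δλ = 2.0425 rad.
Haversine: a = sin²(Δφ/2) + cos φ₁ cos φ₂ sin²(Δλ/2) = 0.2444 + (0.3894)(0.9907)(0.7272) = 0.52490.
Central angle c = 2·arcsin(√a) = 1.62061 rad.
On the unit sphere the arc length equals the central angle: 1.6206.

1.6206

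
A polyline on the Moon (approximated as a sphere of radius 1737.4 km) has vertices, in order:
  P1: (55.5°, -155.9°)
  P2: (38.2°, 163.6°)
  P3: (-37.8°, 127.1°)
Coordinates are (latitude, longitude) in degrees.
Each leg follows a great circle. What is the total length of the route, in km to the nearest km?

3490 km

Leg P1→P2: central angle 0.5584 rad, distance 970.1 km.
Leg P2→P3: central angle 1.4504 rad, distance 2519.9 km.
Total: 970.1 + 2519.9 ≈ 3490 km.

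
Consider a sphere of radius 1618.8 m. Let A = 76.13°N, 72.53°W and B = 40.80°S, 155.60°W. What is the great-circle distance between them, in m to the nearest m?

In radians: φ₁ = 1.3287, φ₂ = -0.7121, Δλ = -83.070° = -1.4498 rad.
cos c = sin φ₁ sin φ₂ + cos φ₁ cos φ₂ cos Δλ = (0.9708)(-0.6534) + (0.2397)(0.7570)(0.1207) = -0.61247,
so c = arccos(-0.61247) = 2.22998 rad.
Distance = R·c = 1618.8 × 2.2300 ≈ 3610 m.

3610 m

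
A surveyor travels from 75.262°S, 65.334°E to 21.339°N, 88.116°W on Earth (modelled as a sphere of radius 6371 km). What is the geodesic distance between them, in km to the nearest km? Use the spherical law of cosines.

With latitudes φ₁ = -75.262°, φ₂ = 21.339° and longitude difference Δλ = -153.450°:
cos c = sin φ₁ sin φ₂ + cos φ₁ cos φ₂ cos Δλ = (-0.9671)(0.3639) + (0.2544)(0.9314)(-0.8945) = -0.56388,
so c = arccos(-0.56388) = 2.16988 rad.
Distance = R·c = 6371 × 2.1699 ≈ 13824 km.

13824 km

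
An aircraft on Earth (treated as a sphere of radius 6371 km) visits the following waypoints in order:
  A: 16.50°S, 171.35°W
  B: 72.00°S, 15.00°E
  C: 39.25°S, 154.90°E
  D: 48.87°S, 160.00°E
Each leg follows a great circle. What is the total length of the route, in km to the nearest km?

18562 km

Leg A→B: central angle 1.5952 rad, distance 10162.8 km.
Leg B→C: central angle 1.1388 rad, distance 7255.2 km.
Leg C→D: central angle 0.1796 rad, distance 1144.0 km.
Total: 10162.8 + 7255.2 + 1144.0 ≈ 18562 km.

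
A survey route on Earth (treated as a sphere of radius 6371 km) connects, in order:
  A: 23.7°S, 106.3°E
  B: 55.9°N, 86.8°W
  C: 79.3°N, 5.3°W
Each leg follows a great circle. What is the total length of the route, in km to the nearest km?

20058 km

Leg A→B: central angle 2.5550 rad, distance 16277.9 km.
Leg B→C: central angle 0.5934 rad, distance 3780.5 km.
Total: 16277.9 + 3780.5 ≈ 20058 km.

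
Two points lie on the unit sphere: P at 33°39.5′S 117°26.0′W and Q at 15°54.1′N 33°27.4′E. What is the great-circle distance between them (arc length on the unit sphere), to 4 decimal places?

2.5892

Let φ₁ = -0.5874 rad, φ₂ = 0.2775 rad, and Δλ = 2.6335 rad.
Haversine: a = sin²(Δφ/2) + cos φ₁ cos φ₂ sin²(Δλ/2) = 0.1757 + (0.8324)(0.9617)(0.9368) = 0.92562.
Central angle c = 2·arcsin(√a) = 2.58915 rad.
On the unit sphere the arc length equals the central angle: 2.5892.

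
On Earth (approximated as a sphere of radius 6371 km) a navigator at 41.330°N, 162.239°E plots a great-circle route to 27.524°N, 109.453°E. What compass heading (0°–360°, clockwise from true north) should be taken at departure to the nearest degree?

Δλ = -52.786° = -0.9213 rad.
y = sin Δλ · cos φ₂ = (-0.7964)(0.8868) = -0.7062
x = cos φ₁ sin φ₂ − sin φ₁ cos φ₂ cos Δλ = (0.7509)(0.4621) − (0.6604)(0.8868)(0.6048) = -0.0072
θ = atan2(y, x) = -90.58°; adding 360° gives 269°.

269°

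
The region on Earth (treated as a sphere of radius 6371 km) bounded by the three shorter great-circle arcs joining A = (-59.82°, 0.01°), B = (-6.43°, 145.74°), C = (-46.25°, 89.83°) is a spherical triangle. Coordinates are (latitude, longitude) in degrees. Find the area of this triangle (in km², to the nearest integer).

Side lengths (central angles): a = 1.0860, b = 0.8950, c = 1.8923 rad; semiperimeter s = 1.9366.
By l'Huilier's theorem, tan(E/4) = √[tan(s/2) tan((s−a)/2) tan((s−b)/2) tan((s−c)/2)], giving spherical excess E = 0.3650 rad.
Area = E·R² = 0.3650 × (6371)² ≈ 14814632 km².

14814632 km²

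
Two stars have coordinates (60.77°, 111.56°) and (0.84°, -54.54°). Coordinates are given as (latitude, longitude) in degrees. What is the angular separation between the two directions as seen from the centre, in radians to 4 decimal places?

2.0501 rad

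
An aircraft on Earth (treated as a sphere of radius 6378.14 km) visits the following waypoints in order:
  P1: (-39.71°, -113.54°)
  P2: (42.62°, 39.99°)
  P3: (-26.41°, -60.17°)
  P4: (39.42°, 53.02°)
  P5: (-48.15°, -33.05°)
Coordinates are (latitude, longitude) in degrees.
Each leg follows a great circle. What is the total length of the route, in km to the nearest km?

57249 km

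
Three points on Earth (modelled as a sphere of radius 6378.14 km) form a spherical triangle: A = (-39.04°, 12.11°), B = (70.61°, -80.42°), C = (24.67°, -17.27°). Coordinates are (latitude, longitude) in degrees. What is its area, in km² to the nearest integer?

Side lengths (central angles): a = 1.0122, b = 1.2109, c = 2.2212 rad; semiperimeter s = 2.2222.
By l'Huilier's theorem, tan(E/4) = √[tan(s/2) tan((s−a)/2) tan((s−b)/2) tan((s−c)/2)], giving spherical excess E = 0.0776 rad.
Area = E·R² = 0.0776 × (6378.14)² ≈ 3157465 km².

3157465 km²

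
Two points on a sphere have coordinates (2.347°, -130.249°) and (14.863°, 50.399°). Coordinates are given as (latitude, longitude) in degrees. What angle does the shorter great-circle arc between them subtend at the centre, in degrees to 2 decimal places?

162.78°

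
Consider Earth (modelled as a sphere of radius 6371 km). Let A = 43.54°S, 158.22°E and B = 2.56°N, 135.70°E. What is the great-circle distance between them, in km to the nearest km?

5598 km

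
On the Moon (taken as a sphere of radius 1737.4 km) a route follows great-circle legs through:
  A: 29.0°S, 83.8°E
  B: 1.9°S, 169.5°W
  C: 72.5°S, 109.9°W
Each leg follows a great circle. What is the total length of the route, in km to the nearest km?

5550 km

Leg A→B: central angle 1.8081 rad, distance 3141.5 km.
Leg B→C: central angle 1.3860 rad, distance 2408.1 km.
Total: 3141.5 + 2408.1 ≈ 5550 km.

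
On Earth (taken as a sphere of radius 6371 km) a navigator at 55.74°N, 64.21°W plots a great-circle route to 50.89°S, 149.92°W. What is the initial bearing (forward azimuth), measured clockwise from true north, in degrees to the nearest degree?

233°

Δλ = -85.710° = -1.4959 rad.
y = sin Δλ · cos φ₂ = (-0.9972)(0.6308) = -0.6290
x = cos φ₁ sin φ₂ − sin φ₁ cos φ₂ cos Δλ = (0.5629)(-0.7759) − (0.8265)(0.6308)(0.0748) = -0.4758
θ = atan2(y, x) = -127.10°; adding 360° gives 233°.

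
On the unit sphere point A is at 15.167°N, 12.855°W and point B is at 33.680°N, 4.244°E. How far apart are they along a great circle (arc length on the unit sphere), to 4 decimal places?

0.4208

With latitudes φ₁ = 15.167°, φ₂ = 33.680° and longitude difference Δλ = 17.099°:
cos c = sin φ₁ sin φ₂ + cos φ₁ cos φ₂ cos Δλ = (0.2616)(0.5546) + (0.9652)(0.8321)(0.9558) = 0.91275,
so c = arccos(0.91275) = 0.42083 rad.
On the unit sphere the arc length equals the central angle: 0.4208.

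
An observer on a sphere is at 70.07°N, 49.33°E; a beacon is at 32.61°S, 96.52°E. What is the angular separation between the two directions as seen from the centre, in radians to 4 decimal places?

1.8876 rad

In radians: φ₁ = 1.2230, φ₂ = -0.5692, Δλ = 47.190° = 0.8236 rad.
cos c = sin φ₁ sin φ₂ + cos φ₁ cos φ₂ cos Δλ = (0.9401)(-0.5389) + (0.3409)(0.8424)(0.6796) = -0.31151,
so c = arccos(-0.31151) = 1.88758 rad.
So the angular separation is 1.8876 rad.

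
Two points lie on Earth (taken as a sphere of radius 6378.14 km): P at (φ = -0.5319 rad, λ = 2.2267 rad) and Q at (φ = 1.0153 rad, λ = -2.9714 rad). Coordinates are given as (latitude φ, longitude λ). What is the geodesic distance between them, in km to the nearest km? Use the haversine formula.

11425 km

In radians: φ₁ = -0.5319, φ₂ = 1.0153, Δλ = 62.171° = 1.0851 rad.
Haversine: a = sin²(Δφ/2) + cos φ₁ cos φ₂ sin²(Δλ/2) = 0.4882 + (0.8618)(0.5274)(0.2666) = 0.60937.
Central angle c = 2·arcsin(√a) = 1.79131 rad.
Distance = R·c = 6378.14 × 1.7913 ≈ 11425 km.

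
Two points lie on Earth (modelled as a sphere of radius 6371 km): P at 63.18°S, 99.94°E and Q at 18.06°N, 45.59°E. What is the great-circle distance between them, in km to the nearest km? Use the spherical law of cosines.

10177 km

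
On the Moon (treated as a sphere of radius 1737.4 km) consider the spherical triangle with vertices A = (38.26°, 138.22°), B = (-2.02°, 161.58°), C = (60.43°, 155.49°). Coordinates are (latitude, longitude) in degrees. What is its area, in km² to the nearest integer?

475927 km²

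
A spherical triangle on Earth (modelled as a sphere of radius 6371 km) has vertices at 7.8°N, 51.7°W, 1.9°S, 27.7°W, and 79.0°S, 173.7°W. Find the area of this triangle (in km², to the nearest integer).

21360417 km²

Side lengths (central angles): a = 1.6967, b = 1.8064, c = 0.4508 rad; semiperimeter s = 1.9769.
By l'Huilier's theorem, tan(E/4) = √[tan(s/2) tan((s−a)/2) tan((s−b)/2) tan((s−c)/2)], giving spherical excess E = 0.5263 rad.
Area = E·R² = 0.5263 × (6371)² ≈ 21360417 km².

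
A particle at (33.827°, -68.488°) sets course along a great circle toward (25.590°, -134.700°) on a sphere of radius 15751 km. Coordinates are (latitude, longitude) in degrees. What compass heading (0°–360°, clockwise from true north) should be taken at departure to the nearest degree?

281°

With φ₁ = 0.5904, φ₂ = 0.4466, Δλ = -1.1556 rad, the forward-azimuth formula gives
θ = atan2( sin Δλ cos φ₂ , cos φ₁ sin φ₂ − sin φ₁ cos φ₂ cos Δλ ) = atan2(-0.8253, 0.1563) = -79.28°.
Adding 360° brings this into [0°, 360°): 281°.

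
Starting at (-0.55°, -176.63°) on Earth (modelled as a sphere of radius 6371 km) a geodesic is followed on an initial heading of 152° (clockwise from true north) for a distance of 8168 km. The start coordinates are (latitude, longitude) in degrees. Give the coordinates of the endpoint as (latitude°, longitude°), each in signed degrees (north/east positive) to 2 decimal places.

-58.11°, -118.21°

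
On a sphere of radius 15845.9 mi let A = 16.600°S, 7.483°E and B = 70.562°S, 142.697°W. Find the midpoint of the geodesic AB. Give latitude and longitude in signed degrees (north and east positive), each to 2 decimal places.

Central angle δ = 1.5781 rad. Interpolating on the sphere with fraction f = 0.5:
P = [sin((1−f)δ)·A + sin(fδ)·B] / sin δ = 0.7097·A + 0.7097·B in Cartesian coordinates,
giving P = (0.4865, -0.0546, -0.8720), i.e. latitude -60.69°, longitude -6.40°.

-60.69°, -6.40°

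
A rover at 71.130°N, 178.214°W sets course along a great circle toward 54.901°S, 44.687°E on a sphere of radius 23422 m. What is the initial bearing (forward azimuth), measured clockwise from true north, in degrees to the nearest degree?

289°

With φ₁ = 1.2415, φ₂ = -0.9582, Δλ = -2.3928 rad, the forward-azimuth formula gives
θ = atan2( sin Δλ cos φ₂ , cos φ₁ sin φ₂ − sin φ₁ cos φ₂ cos Δλ ) = atan2(-0.3914, 0.1340) = -71.11°.
Adding 360° brings this into [0°, 360°): 289°.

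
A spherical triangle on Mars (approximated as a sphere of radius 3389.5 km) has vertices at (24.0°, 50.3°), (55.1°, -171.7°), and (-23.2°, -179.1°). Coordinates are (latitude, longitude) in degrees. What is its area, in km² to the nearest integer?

Side lengths (central angles): a = 1.3711, b = 2.3556, c = 1.6257 rad; semiperimeter s = 2.6762.
By l'Huilier's theorem, tan(E/4) = √[tan(s/2) tan((s−a)/2) tan((s−b)/2) tan((s−c)/2)], giving spherical excess E = 2.0103 rad.
Area = E·R² = 2.0103 × (3389.5)² ≈ 23095866 km².

23095866 km²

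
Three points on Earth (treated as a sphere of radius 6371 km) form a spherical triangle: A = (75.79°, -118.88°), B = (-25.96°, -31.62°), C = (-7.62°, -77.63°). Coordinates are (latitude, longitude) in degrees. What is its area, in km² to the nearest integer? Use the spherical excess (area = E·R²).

33691386 km²

Side lengths (central angles): a = 0.8271, b = 1.5164, c = 1.9974 rad; semiperimeter s = 2.1705.
By l'Huilier's theorem, tan(E/4) = √[tan(s/2) tan((s−a)/2) tan((s−b)/2) tan((s−c)/2)], giving spherical excess E = 0.8300 rad.
Area = E·R² = 0.8300 × (6371)² ≈ 33691386 km².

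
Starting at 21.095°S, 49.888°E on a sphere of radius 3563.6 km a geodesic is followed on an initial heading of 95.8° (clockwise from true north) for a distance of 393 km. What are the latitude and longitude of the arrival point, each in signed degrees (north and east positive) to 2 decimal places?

-21.60°, 56.65°

Angular distance δ = d/R = 393/3563.6 = 0.11028 rad; initial bearing θ = 1.6720 rad.
sin φ₂ = sin φ₁ cos δ + cos φ₁ sin δ cos θ = (-0.3599)(0.9939) + (0.9330)(0.1101)(-0.1011) = -0.3681, so φ₂ = -21.60°.
Δλ = atan2(sin θ sin δ cos φ₁, cos δ − sin φ₁ sin φ₂) = atan2(0.1022, 0.8614) = 6.763°.
λ₂ = 49.888° + 6.763° = 56.65°.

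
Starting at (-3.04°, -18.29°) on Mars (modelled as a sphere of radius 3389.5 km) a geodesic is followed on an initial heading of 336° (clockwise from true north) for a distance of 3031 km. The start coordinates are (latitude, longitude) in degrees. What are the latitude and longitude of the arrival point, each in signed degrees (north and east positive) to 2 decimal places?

42.70°, -43.85°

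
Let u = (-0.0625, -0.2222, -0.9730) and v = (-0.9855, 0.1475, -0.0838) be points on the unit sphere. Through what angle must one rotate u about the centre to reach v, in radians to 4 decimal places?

1.4602 rad

u·v = 0.1104; |u| = 1.0000, |v| = 1.0000.
cos θ = (u·v)/(|u||v|) = 0.1104, so θ = 1.4602 rad.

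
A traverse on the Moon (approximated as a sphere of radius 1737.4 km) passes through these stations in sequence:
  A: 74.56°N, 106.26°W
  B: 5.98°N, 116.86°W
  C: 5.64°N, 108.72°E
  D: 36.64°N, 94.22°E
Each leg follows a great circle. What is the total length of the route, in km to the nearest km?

7145 km

Leg A→B: central angle 1.2018 rad, distance 2088.0 km.
Leg B→C: central angle 2.3220 rad, distance 4034.2 km.
Leg C→D: central angle 0.5886 rad, distance 1022.6 km.
Total: 2088.0 + 4034.2 + 1022.6 ≈ 7145 km.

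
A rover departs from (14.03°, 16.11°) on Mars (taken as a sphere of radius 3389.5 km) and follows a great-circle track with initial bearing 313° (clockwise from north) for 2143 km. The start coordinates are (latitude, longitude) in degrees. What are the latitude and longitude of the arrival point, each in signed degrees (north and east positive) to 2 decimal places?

35.91°, -16.14°

Angular distance δ = d/R = 2143/3389.5 = 0.63225 rad; initial bearing θ = 5.4629 rad.
sin φ₂ = sin φ₁ cos δ + cos φ₁ sin δ cos θ = (0.2424)(0.8067) + (0.9702)(0.5910)(0.6820) = 0.5866, so φ₂ = 35.91°.
Δλ = atan2(sin θ sin δ cos φ₁, cos δ − sin φ₁ sin φ₂) = atan2(-0.4193, 0.6645) = -32.252°.
λ₂ = 16.110° − 32.252° = -16.14°.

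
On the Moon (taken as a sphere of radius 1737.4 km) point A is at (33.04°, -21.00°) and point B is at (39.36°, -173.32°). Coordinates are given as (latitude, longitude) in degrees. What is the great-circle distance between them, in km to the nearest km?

Let φ₁ = 0.5767 rad, φ₂ = 0.6870 rad, and Δλ = -2.6585 rad.
cos c = sin φ₁ sin φ₂ + cos φ₁ cos φ₂ cos Δλ = (0.5452)(0.6342) + (0.8383)(0.7732)(-0.8856) = -0.22819,
so c = arccos(-0.22819) = 1.80102 rad.
Distance = R·c = 1737.4 × 1.8010 ≈ 3129 km.

3129 km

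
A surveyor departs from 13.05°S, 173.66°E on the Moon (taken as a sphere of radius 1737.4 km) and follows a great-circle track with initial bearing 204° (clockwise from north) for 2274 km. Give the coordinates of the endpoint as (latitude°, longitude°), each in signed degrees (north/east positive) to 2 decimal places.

-66.65°, 91.35°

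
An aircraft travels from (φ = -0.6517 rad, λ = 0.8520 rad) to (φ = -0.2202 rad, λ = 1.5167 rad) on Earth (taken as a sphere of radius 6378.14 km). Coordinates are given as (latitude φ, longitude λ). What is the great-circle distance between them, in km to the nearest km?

4675 km

With latitudes φ₁ = -37.340°, φ₂ = -12.617° and longitude difference Δλ = 38.085°:
Haversine: a = sin²(Δφ/2) + cos φ₁ cos φ₂ sin²(Δλ/2) = 0.0458 + (0.7951)(0.9759)(0.1064) = 0.12842.
Central angle c = 2·arcsin(√a) = 0.73301 rad.
Distance = R·c = 6378.14 × 0.7330 ≈ 4675 km.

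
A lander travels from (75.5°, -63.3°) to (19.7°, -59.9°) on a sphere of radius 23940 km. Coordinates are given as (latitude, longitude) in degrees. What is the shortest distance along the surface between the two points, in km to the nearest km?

With latitudes φ₁ = 75.500°, φ₂ = 19.700° and longitude difference Δλ = 3.400°:
Haversine: a = sin²(Δφ/2) + cos φ₁ cos φ₂ sin²(Δλ/2) = 0.2190 + (0.2504)(0.9415)(0.0009) = 0.21917.
Central angle c = 2·arcsin(√a) = 0.97440 rad.
Distance = R·c = 23940 × 0.9744 ≈ 23327 km.

23327 km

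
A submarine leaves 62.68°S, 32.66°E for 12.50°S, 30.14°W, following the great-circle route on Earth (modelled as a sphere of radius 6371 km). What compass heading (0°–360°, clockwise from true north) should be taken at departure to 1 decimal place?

With φ₁ = -1.0940, φ₂ = -0.2182, Δλ = -1.0961 rad, the forward-azimuth formula gives
θ = atan2( sin Δλ cos φ₂ , cos φ₁ sin φ₂ − sin φ₁ cos φ₂ cos Δλ ) = atan2(-0.8683, 0.2971) = -71.11°.
Adding 360° brings this into [0°, 360°): 288.9°.

288.9°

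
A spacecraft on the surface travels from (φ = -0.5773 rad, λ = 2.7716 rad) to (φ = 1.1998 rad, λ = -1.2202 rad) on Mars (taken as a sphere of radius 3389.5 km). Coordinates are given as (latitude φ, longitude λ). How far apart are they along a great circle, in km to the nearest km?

With latitudes φ₁ = -33.077°, φ₂ = 68.743° and longitude difference Δλ = 131.287°:
Haversine: a = sin²(Δφ/2) + cos φ₁ cos φ₂ sin²(Δλ/2) = 0.6024 + (0.8379)(0.3625)(0.8299) = 0.85454.
Central angle c = 2·arcsin(√a) = 2.35899 rad.
Distance = R·c = 3389.5 × 2.3590 ≈ 7996 km.

7996 km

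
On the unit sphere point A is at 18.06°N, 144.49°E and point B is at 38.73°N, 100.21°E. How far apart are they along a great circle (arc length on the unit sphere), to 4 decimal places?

0.7598

With latitudes φ₁ = 18.060°, φ₂ = 38.730° and longitude difference Δλ = -44.280°:
Haversine: a = sin²(Δφ/2) + cos φ₁ cos φ₂ sin²(Δλ/2) = 0.0322 + (0.9507)(0.7801)(0.1420) = 0.13753.
Central angle c = 2·arcsin(√a) = 0.75984 rad.
On the unit sphere the arc length equals the central angle: 0.7598.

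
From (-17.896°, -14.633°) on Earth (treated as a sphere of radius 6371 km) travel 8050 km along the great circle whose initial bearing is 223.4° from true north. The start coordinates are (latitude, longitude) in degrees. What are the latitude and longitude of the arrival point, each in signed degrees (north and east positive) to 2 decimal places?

Angular distance δ = d/R = 8050/6371 = 1.26354 rad; initial bearing θ = 3.8991 rad.
sin φ₂ = sin φ₁ cos δ + cos φ₁ sin δ cos θ = (-0.3073)(0.3024) + (0.9516)(0.9532)(-0.7266) = -0.7520, so φ₂ = -48.76°.
Δλ = atan2(sin θ sin δ cos φ₁, cos δ − sin φ₁ sin φ₂) = atan2(-0.6232, 0.0714) = -83.467°.
λ₂ = -14.633° − 83.467° = -98.10°.

-48.76°, -98.10°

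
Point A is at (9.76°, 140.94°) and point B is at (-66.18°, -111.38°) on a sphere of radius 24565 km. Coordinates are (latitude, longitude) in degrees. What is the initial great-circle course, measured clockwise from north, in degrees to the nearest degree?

156°

Δλ = 107.680° = 1.8794 rad.
y = sin Δλ · cos φ₂ = (0.9528)(0.4039) = 0.3848
x = cos φ₁ sin φ₂ − sin φ₁ cos φ₂ cos Δλ = (0.9855)(-0.9148) − (0.1695)(0.4039)(-0.3037) = -0.8808
θ = atan2(y, x) = 156.40°, so the bearing is 156°.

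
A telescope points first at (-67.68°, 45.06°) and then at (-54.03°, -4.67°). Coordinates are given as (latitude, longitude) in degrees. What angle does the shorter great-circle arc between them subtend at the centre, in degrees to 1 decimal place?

26.8°

With latitudes φ₁ = -67.680°, φ₂ = -54.030° and longitude difference Δλ = -49.730°:
cos c = sin φ₁ sin φ₂ + cos φ₁ cos φ₂ cos Δλ = (-0.9251)(-0.8093) + (0.3798)(0.5874)(0.6464) = 0.89288,
so c = arccos(0.89288) = 0.46710 rad.
So the angular separation is 26.8°.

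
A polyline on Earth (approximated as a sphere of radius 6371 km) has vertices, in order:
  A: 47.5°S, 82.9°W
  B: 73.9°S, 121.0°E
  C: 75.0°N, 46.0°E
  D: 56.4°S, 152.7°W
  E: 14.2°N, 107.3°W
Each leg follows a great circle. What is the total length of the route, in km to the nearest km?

50383 km

Leg A→B: central angle 1.0038 rad, distance 6395.4 km.
Leg B→C: central angle 2.7128 rad, distance 17283.2 km.
Leg C→D: central angle 2.7940 rad, distance 17800.8 km.
Leg D→E: central angle 1.3976 rad, distance 8903.9 km.
Total: 6395.4 + 17283.2 + 17800.8 + 8903.9 ≈ 50383 km.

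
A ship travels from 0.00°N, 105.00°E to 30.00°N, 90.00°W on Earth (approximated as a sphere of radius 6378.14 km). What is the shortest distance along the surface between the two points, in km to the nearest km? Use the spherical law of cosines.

Let φ₁ = 0.0000 rad, φ₂ = 0.5236 rad, and Δλ = 2.8798 rad.
cos c = sin φ₁ sin φ₂ + cos φ₁ cos φ₂ cos Δλ = (0.0000)(0.5000) + (1.0000)(0.8660)(-0.9659) = -0.83652,
so c = arccos(-0.83652) = 2.56169 rad.
Distance = R·c = 6378.14 × 2.5617 ≈ 16339 km.

16339 km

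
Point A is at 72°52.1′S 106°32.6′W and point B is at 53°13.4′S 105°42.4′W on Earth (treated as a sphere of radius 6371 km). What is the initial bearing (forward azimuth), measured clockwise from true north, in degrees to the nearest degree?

With φ₁ = -1.2718, φ₂ = -0.9289, Δλ = 0.0146 rad, the forward-azimuth formula gives
θ = atan2( sin Δλ cos φ₂ , cos φ₁ sin φ₂ − sin φ₁ cos φ₂ cos Δλ ) = atan2(0.0087, 0.3361) = 1.49°.
So the initial bearing is 1°.

1°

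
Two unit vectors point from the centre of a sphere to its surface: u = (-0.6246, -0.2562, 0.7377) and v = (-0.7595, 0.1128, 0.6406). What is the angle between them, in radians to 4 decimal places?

0.4075 rad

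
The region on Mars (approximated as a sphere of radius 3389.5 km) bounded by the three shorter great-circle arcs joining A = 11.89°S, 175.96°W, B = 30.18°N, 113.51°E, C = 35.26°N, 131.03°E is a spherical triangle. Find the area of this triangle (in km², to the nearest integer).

Side lengths (central angles): a = 0.2717, b = 1.2006, c = 1.3915 rad; semiperimeter s = 1.4319.
By l'Huilier's theorem, tan(E/4) = √[tan(s/2) tan((s−a)/2) tan((s−b)/2) tan((s−c)/2)], giving spherical excess E = 0.1462 rad.
Area = E·R² = 0.1462 × (3389.5)² ≈ 1679754 km².

1679754 km²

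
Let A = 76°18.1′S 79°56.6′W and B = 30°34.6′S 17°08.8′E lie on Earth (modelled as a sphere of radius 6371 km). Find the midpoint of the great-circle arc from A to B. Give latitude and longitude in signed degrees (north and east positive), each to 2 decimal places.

Central angle δ = 1.0826 rad. Interpolating on the sphere with fraction f = 0.5:
P = [sin((1−f)δ)·A + sin(fδ)·B] / sin δ = 0.5834·A + 0.5834·B in Cartesian coordinates,
giving P = (0.5041, 0.0120, -0.8636), i.e. latitude -59.72°, longitude 1.37°.

-59.72°, 1.37°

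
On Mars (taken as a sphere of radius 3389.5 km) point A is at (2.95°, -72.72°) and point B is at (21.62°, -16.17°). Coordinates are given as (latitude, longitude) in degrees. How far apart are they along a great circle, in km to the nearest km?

3428 km

Let φ₁ = 0.0515 rad, φ₂ = 0.3773 rad, and Δλ = 0.9870 rad.
cos c = sin φ₁ sin φ₂ + cos φ₁ cos φ₂ cos Δλ = (0.0515)(0.3684) + (0.9987)(0.9296)(0.5512) = 0.53071,
so c = arccos(0.53071) = 1.01135 rad.
Distance = R·c = 3389.5 × 1.0114 ≈ 3428 km.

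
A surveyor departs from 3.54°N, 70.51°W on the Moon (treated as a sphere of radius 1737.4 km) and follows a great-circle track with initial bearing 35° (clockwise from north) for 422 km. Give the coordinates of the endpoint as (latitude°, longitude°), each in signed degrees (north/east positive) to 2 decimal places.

14.87°, -62.30°

Angular distance δ = d/R = 422/1737.4 = 0.24289 rad; initial bearing θ = 0.6109 rad.
sin φ₂ = sin φ₁ cos δ + cos φ₁ sin δ cos θ = (0.0617)(0.9706) + (0.9981)(0.2405)(0.8192) = 0.2566, so φ₂ = 14.87°.
Δλ = atan2(sin θ sin δ cos φ₁, cos δ − sin φ₁ sin φ₂) = atan2(0.1377, 0.9548) = 8.206°.
λ₂ = -70.510° + 8.206° = -62.30°.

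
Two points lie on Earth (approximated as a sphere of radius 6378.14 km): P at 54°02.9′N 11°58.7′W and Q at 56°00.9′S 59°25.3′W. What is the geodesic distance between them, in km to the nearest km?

In radians: φ₁ = 0.9433, φ₂ = -0.9776, Δλ = -47.443° = -0.8280 rad.
Haversine: a = sin²(Δφ/2) + cos φ₁ cos φ₂ sin²(Δλ/2) = 0.6715 + (0.5871)(0.5590)(0.1618) = 0.72464.
Central angle c = 2·arcsin(√a) = 2.03676 rad.
Distance = R·c = 6378.14 × 2.0368 ≈ 12991 km.

12991 km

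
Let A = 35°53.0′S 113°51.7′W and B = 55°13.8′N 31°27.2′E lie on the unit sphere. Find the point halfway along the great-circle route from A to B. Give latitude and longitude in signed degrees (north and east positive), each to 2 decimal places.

26.55°, -70.30°

Central angle δ = 2.6089 rad. Interpolating on the sphere with fraction f = 0.5:
P = [sin((1−f)δ)·A + sin(fδ)·B] / sin δ = 1.8995·A + 1.8995·B in Cartesian coordinates,
giving P = (0.3015, -0.8422, 0.4470), i.e. latitude 26.55°, longitude -70.30°.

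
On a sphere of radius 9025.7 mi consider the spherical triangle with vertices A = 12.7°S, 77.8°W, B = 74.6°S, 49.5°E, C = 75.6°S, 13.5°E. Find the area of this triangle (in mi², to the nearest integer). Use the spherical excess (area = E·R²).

3097052 mi²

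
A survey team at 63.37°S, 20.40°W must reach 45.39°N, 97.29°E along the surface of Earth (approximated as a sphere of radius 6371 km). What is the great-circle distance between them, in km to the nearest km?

In radians: φ₁ = -1.1060, φ₂ = 0.7922, Δλ = 117.690° = 2.0541 rad.
cos c = sin φ₁ sin φ₂ + cos φ₁ cos φ₂ cos Δλ = (-0.8939)(0.7119) + (0.4482)(0.7023)(-0.4647) = -0.78266,
so c = arccos(-0.78266) = 2.46972 rad.
Distance = R·c = 6371 × 2.4697 ≈ 15735 km.

15735 km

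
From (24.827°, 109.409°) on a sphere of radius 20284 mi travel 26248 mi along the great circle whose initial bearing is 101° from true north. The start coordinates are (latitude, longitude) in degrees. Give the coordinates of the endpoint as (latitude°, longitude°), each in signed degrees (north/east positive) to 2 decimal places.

Angular distance δ = d/R = 26248/20284 = 1.29402 rad; initial bearing θ = 1.7628 rad.
sin φ₂ = sin φ₁ cos δ + cos φ₁ sin δ cos θ = (0.4199)(0.2733) + (0.9076)(0.9619)(-0.1908) = -0.0519, so φ₂ = -2.97°.
Δλ = atan2(sin θ sin δ cos φ₁, cos δ − sin φ₁ sin φ₂) = atan2(0.8570, 0.2950) = 71.004°.
λ₂ = 109.409° + 71.004° = 180.41° → -179.59° after wrapping to (−180°, 180°].

-2.97°, -179.59°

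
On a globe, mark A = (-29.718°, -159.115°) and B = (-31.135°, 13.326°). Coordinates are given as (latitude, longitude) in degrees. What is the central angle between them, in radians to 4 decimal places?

Let φ₁ = -0.5187 rad, φ₂ = -0.5434 rad, and Δλ = 3.0097 rad.
Haversine: a = sin²(Δφ/2) + cos φ₁ cos φ₂ sin²(Δλ/2) = 0.0002 + (0.8685)(0.8560)(0.9957) = 0.74030.
Central angle c = 2·arcsin(√a) = 2.07213 rad.
So the angular separation is 2.0721 rad.

2.0721 rad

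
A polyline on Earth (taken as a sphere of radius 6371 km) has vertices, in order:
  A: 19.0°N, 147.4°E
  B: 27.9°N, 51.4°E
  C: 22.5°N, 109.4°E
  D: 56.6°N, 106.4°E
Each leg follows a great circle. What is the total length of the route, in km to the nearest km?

19207 km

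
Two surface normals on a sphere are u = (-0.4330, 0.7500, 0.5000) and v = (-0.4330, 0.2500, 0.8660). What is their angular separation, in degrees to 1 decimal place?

u·v = 0.8080; |u| = 1.0000, |v| = 1.0000.
cos θ = (u·v)/(|u||v|) = 0.8080, so θ = 36.1°.

36.1°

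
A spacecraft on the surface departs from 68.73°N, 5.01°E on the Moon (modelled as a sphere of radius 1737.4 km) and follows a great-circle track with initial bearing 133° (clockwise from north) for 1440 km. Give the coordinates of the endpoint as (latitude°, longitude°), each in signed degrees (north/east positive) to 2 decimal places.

26.57°, 42.08°

Angular distance δ = d/R = 1440/1737.4 = 0.82882 rad; initial bearing θ = 2.3213 rad.
sin φ₂ = sin φ₁ cos δ + cos φ₁ sin δ cos θ = (0.9319)(0.6757) + (0.3628)(0.7371)(-0.6820) = 0.4473, so φ₂ = 26.57°.
Δλ = atan2(sin θ sin δ cos φ₁, cos δ − sin φ₁ sin φ₂) = atan2(0.1956, 0.2589) = 37.070°.
λ₂ = 5.010° + 37.070° = 42.08°.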